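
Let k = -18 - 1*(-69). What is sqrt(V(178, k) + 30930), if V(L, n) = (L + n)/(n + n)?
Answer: sqrt(321819078)/102 ≈ 175.88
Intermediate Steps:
k = 51 (k = -18 + 69 = 51)
V(L, n) = (L + n)/(2*n) (V(L, n) = (L + n)/((2*n)) = (L + n)*(1/(2*n)) = (L + n)/(2*n))
sqrt(V(178, k) + 30930) = sqrt((1/2)*(178 + 51)/51 + 30930) = sqrt((1/2)*(1/51)*229 + 30930) = sqrt(229/102 + 30930) = sqrt(3155089/102) = sqrt(321819078)/102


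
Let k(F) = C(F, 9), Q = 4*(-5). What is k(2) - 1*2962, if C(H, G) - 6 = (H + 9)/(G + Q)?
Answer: -2957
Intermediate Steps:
Q = -20
C(H, G) = 6 + (9 + H)/(-20 + G) (C(H, G) = 6 + (H + 9)/(G - 20) = 6 + (9 + H)/(-20 + G))
k(F) = 57/11 - F/11 (k(F) = (-111 + F + 6*9)/(-20 + 9) = (-111 + F + 54)/(-11) = -(-57 + F)/11 = 57/11 - F/11)
k(2) - 1*2962 = (57/11 - 1/11*2) - 1*2962 = (57/11 - 2/11) - 2962 = 5 - 2962 = -2957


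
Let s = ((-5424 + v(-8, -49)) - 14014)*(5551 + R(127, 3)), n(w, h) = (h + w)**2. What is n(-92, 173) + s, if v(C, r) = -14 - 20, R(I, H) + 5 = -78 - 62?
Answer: -105259071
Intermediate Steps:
R(I, H) = -145 (R(I, H) = -5 + (-78 - 62) = -5 - 140 = -145)
v(C, r) = -34
s = -105265632 (s = ((-5424 - 34) - 14014)*(5551 - 145) = (-5458 - 14014)*5406 = -19472*5406 = -105265632)
n(-92, 173) + s = (173 - 92)**2 - 105265632 = 81**2 - 105265632 = 6561 - 105265632 = -105259071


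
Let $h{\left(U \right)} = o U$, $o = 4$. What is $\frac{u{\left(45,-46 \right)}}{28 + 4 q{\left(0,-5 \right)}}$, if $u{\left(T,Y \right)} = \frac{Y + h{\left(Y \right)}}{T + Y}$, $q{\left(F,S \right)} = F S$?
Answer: $\frac{115}{14} \approx 8.2143$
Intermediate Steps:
$h{\left(U \right)} = 4 U$
$u{\left(T,Y \right)} = \frac{5 Y}{T + Y}$ ($u{\left(T,Y \right)} = \frac{Y + 4 Y}{T + Y} = \frac{5 Y}{T + Y}$)
$\frac{u{\left(45,-46 \right)}}{28 + 4 q{\left(0,-5 \right)}} = \frac{5 \left(-46\right) \frac{1}{45 - 46}}{28 + 4 \cdot 0 \left(-5\right)} = \frac{5 \left(-46\right) \frac{1}{-1}}{28 + 4 \cdot 0} = \frac{5 \left(-46\right) \left(-1\right)}{28 + 0} = \frac{230}{28} = 230 \cdot \frac{1}{28} = \frac{115}{14}$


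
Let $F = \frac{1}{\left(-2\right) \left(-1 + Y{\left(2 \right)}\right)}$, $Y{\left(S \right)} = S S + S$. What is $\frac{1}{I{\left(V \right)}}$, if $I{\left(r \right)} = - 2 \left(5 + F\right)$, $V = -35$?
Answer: $- \frac{5}{49} \approx -0.10204$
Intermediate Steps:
$Y{\left(S \right)} = S + S^{2}$ ($Y{\left(S \right)} = S^{2} + S = S + S^{2}$)
$F = - \frac{1}{10}$ ($F = \frac{1}{\left(-2\right) \left(-1 + 2 \left(1 + 2\right)\right)} = \frac{1}{\left(-2\right) \left(-1 + 2 \cdot 3\right)} = \frac{1}{\left(-2\right) \left(-1 + 6\right)} = \frac{1}{\left(-2\right) 5} = \frac{1}{-10} = - \frac{1}{10} \approx -0.1$)
$I{\left(r \right)} = - \frac{49}{5}$ ($I{\left(r \right)} = - 2 \left(5 - \frac{1}{10}\right) = \left(-2\right) \frac{49}{10} = - \frac{49}{5}$)
$\frac{1}{I{\left(V \right)}} = \frac{1}{- \frac{49}{5}} = - \frac{5}{49}$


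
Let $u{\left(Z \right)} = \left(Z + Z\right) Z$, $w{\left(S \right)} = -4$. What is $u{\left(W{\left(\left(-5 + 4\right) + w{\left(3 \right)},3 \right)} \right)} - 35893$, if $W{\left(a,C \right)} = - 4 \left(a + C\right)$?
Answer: $-35765$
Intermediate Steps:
$W{\left(a,C \right)} = - 4 C - 4 a$ ($W{\left(a,C \right)} = - 4 \left(C + a\right) = - 4 C - 4 a$)
$u{\left(Z \right)} = 2 Z^{2}$ ($u{\left(Z \right)} = 2 Z Z = 2 Z^{2}$)
$u{\left(W{\left(\left(-5 + 4\right) + w{\left(3 \right)},3 \right)} \right)} - 35893 = 2 \left(\left(-4\right) 3 - 4 \left(\left(-5 + 4\right) - 4\right)\right)^{2} - 35893 = 2 \left(-12 - 4 \left(-1 - 4\right)\right)^{2} - 35893 = 2 \left(-12 - -20\right)^{2} - 35893 = 2 \left(-12 + 20\right)^{2} - 35893 = 2 \cdot 8^{2} - 35893 = 2 \cdot 64 - 35893 = 128 - 35893 = -35765$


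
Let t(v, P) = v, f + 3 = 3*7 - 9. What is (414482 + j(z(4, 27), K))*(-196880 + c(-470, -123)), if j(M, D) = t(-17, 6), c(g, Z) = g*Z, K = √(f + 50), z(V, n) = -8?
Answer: -57639647550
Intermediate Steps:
f = 9 (f = -3 + (3*7 - 9) = -3 + (21 - 9) = -3 + 12 = 9)
K = √59 (K = √(9 + 50) = √59 ≈ 7.6811)
c(g, Z) = Z*g
j(M, D) = -17
(414482 + j(z(4, 27), K))*(-196880 + c(-470, -123)) = (414482 - 17)*(-196880 - 123*(-470)) = 414465*(-196880 + 57810) = 414465*(-139070) = -57639647550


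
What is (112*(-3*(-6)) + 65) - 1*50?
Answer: 2031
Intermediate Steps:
(112*(-3*(-6)) + 65) - 1*50 = (112*18 + 65) - 50 = (2016 + 65) - 50 = 2081 - 50 = 2031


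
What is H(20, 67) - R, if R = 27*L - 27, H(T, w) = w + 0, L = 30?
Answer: -716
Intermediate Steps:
H(T, w) = w
R = 783 (R = 27*30 - 27 = 810 - 27 = 783)
H(20, 67) - R = 67 - 1*783 = 67 - 783 = -716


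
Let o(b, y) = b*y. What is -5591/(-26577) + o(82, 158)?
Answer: 344337203/26577 ≈ 12956.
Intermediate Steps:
-5591/(-26577) + o(82, 158) = -5591/(-26577) + 82*158 = -5591*(-1/26577) + 12956 = 5591/26577 + 12956 = 344337203/26577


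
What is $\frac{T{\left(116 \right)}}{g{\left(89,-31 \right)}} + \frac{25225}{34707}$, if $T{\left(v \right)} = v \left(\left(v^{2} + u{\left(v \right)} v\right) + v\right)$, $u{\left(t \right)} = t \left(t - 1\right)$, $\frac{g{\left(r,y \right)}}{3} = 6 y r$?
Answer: $- \frac{1047233386699}{287269839} \approx -3645.5$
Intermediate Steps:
$g{\left(r,y \right)} = 18 r y$ ($g{\left(r,y \right)} = 3 \cdot 6 y r = 3 \cdot 6 r y = 18 r y$)
$u{\left(t \right)} = t \left(-1 + t\right)$
$T{\left(v \right)} = v \left(v + v^{2} + v^{2} \left(-1 + v\right)\right)$ ($T{\left(v \right)} = v \left(\left(v^{2} + v \left(-1 + v\right) v\right) + v\right) = v \left(\left(v^{2} + v^{2} \left(-1 + v\right)\right) + v\right) = v \left(v + v^{2} + v^{2} \left(-1 + v\right)\right)$)
$\frac{T{\left(116 \right)}}{g{\left(89,-31 \right)}} + \frac{25225}{34707} = \frac{116^{2} + 116^{4}}{18 \cdot 89 \left(-31\right)} + \frac{25225}{34707} = \frac{13456 + 181063936}{-49662} + 25225 \cdot \frac{1}{34707} = 181077392 \left(- \frac{1}{49662}\right) + \frac{25225}{34707} = - \frac{90538696}{24831} + \frac{25225}{34707} = - \frac{1047233386699}{287269839}$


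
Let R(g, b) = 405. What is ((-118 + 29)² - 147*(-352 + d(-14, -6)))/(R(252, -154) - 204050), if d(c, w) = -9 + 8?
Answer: -59812/203645 ≈ -0.29371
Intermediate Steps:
d(c, w) = -1
((-118 + 29)² - 147*(-352 + d(-14, -6)))/(R(252, -154) - 204050) = ((-118 + 29)² - 147*(-352 - 1))/(405 - 204050) = ((-89)² - 147*(-353))/(-203645) = (7921 + 51891)*(-1/203645) = 59812*(-1/203645) = -59812/203645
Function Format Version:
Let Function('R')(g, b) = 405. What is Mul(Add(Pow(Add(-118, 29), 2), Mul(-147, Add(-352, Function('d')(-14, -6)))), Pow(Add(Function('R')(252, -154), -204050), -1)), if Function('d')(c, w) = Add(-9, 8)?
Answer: Rational(-59812, 203645) ≈ -0.29371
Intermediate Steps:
Function('d')(c, w) = -1
Mul(Add(Pow(Add(-118, 29), 2), Mul(-147, Add(-352, Function('d')(-14, -6)))), Pow(Add(Function('R')(252, -154), -204050), -1)) = Mul(Add(Pow(Add(-118, 29), 2), Mul(-147, Add(-352, -1))), Pow(Add(405, -204050), -1)) = Mul(Add(Pow(-89, 2), Mul(-147, -353)), Pow(-203645, -1)) = Mul(Add(7921, 51891), Rational(-1, 203645)) = Mul(59812, Rational(-1, 203645)) = Rational(-59812, 203645)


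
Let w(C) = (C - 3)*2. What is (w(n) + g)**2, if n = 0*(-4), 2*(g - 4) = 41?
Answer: 1369/4 ≈ 342.25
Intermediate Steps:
g = 49/2 (g = 4 + (1/2)*41 = 4 + 41/2 = 49/2 ≈ 24.500)
n = 0
w(C) = -6 + 2*C (w(C) = (-3 + C)*2 = -6 + 2*C)
(w(n) + g)**2 = ((-6 + 2*0) + 49/2)**2 = ((-6 + 0) + 49/2)**2 = (-6 + 49/2)**2 = (37/2)**2 = 1369/4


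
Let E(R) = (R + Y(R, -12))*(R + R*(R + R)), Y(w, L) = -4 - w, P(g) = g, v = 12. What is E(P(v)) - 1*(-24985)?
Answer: 23785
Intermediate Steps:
E(R) = -8*R² - 4*R (E(R) = (R + (-4 - R))*(R + R*(R + R)) = -4*(R + R*(2*R)) = -4*(R + 2*R²) = -8*R² - 4*R)
E(P(v)) - 1*(-24985) = 4*12*(-1 - 2*12) - 1*(-24985) = 4*12*(-1 - 24) + 24985 = 4*12*(-25) + 24985 = -1200 + 24985 = 23785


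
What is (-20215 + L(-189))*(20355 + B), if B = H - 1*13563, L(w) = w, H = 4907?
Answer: -238706396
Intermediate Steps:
B = -8656 (B = 4907 - 1*13563 = 4907 - 13563 = -8656)
(-20215 + L(-189))*(20355 + B) = (-20215 - 189)*(20355 - 8656) = -20404*11699 = -238706396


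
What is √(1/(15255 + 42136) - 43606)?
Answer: 7*I*√2931148047255/57391 ≈ 208.82*I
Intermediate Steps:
√(1/(15255 + 42136) - 43606) = √(1/57391 - 43606) = √(-2502591945/57391) = 7*I*√2931148047255/57391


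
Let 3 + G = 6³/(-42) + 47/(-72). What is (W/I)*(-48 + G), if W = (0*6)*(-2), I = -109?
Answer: 0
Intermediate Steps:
W = 0 (W = 0*(-2) = 0)
G = -4433/504 (G = -3 + (6³/(-42) + 47/(-72)) = -3 + (216*(-1/42) + 47*(-1/72)) = -3 + (-36/7 - 47/72) = -3 - 2921/504 = -4433/504 ≈ -8.7956)
(W/I)*(-48 + G) = (0/(-109))*(-48 - 4433/504) = (0*(-1/109))*(-28625/504) = 0*(-28625/504) = 0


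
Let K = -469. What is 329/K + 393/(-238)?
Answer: -37517/15946 ≈ -2.3528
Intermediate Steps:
329/K + 393/(-238) = 329/(-469) + 393/(-238) = 329*(-1/469) + 393*(-1/238) = -47/67 - 393/238 = -37517/15946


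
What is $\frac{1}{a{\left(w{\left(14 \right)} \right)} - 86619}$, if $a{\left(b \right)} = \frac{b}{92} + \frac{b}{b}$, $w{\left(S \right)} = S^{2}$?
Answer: $- \frac{23}{1992165} \approx -1.1545 \cdot 10^{-5}$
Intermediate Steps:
$a{\left(b \right)} = 1 + \frac{b}{92}$ ($a{\left(b \right)} = b \frac{1}{92} + 1 = \frac{b}{92} + 1 = 1 + \frac{b}{92}$)
$\frac{1}{a{\left(w{\left(14 \right)} \right)} - 86619} = \frac{1}{\left(1 + \frac{14^{2}}{92}\right) - 86619} = \frac{1}{\left(1 + \frac{1}{92} \cdot 196\right) - 86619} = \frac{1}{\left(1 + \frac{49}{23}\right) - 86619} = \frac{1}{\frac{72}{23} - 86619} = \frac{1}{- \frac{1992165}{23}} = - \frac{23}{1992165}$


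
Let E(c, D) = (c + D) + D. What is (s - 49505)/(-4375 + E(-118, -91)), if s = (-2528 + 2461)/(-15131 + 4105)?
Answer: 545842063/51546550 ≈ 10.589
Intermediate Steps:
s = 67/11026 (s = -67/(-11026) = -67*(-1/11026) = 67/11026 ≈ 0.0060765)
E(c, D) = c + 2*D (E(c, D) = (D + c) + D = c + 2*D)
(s - 49505)/(-4375 + E(-118, -91)) = (67/11026 - 49505)/(-4375 + (-118 + 2*(-91))) = -545842063/(11026*(-4375 + (-118 - 182))) = -545842063/(11026*(-4375 - 300)) = -545842063/11026/(-4675) = -545842063/11026*(-1/4675) = 545842063/51546550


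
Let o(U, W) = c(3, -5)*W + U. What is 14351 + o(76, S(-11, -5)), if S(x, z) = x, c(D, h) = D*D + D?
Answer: 14295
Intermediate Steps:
c(D, h) = D + D² (c(D, h) = D² + D = D + D²)
o(U, W) = U + 12*W (o(U, W) = (3*(1 + 3))*W + U = (3*4)*W + U = 12*W + U = U + 12*W)
14351 + o(76, S(-11, -5)) = 14351 + (76 + 12*(-11)) = 14351 + (76 - 132) = 14351 - 56 = 14295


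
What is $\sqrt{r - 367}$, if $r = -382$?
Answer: $i \sqrt{749} \approx 27.368 i$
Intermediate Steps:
$\sqrt{r - 367} = \sqrt{-382 - 367} = \sqrt{-749} = i \sqrt{749}$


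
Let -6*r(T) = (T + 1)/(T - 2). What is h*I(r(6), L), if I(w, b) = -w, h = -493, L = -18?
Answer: -3451/24 ≈ -143.79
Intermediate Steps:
r(T) = -(1 + T)/(6*(-2 + T)) (r(T) = -(T + 1)/(6*(T - 2)) = -(1 + T)/(6*(-2 + T)))
h*I(r(6), L) = -(-493)*(-1 - 1*6)/(6*(-2 + 6)) = -(-493)*(1/6)*(-1 - 6)/4 = -(-493)*(1/6)*(1/4)*(-7) = -(-493)*(-7)/24 = -493*7/24 = -3451/24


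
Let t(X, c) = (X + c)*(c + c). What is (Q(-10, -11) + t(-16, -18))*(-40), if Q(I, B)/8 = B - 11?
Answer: -41920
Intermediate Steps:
Q(I, B) = -88 + 8*B (Q(I, B) = 8*(B - 11) = 8*(-11 + B) = -88 + 8*B)
t(X, c) = 2*c*(X + c) (t(X, c) = (X + c)*(2*c) = 2*c*(X + c))
(Q(-10, -11) + t(-16, -18))*(-40) = ((-88 + 8*(-11)) + 2*(-18)*(-16 - 18))*(-40) = ((-88 - 88) + 2*(-18)*(-34))*(-40) = (-176 + 1224)*(-40) = 1048*(-40) = -41920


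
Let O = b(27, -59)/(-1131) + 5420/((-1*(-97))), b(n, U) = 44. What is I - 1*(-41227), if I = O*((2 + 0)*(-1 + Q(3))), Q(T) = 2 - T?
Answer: 4498387481/109707 ≈ 41004.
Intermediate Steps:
O = 6125752/109707 (O = 44/(-1131) + 5420/((-1*(-97))) = 44*(-1/1131) + 5420/97 = -44/1131 + 5420*(1/97) = -44/1131 + 5420/97 = 6125752/109707 ≈ 55.837)
I = -24503008/109707 (I = 6125752*((2 + 0)*(-1 + (2 - 1*3)))/109707 = 6125752*(2*(-1 + (2 - 3)))/109707 = 6125752*(2*(-1 - 1))/109707 = 6125752*(2*(-2))/109707 = (6125752/109707)*(-4) = -24503008/109707 ≈ -223.35)
I - 1*(-41227) = -24503008/109707 - 1*(-41227) = -24503008/109707 + 41227 = 4498387481/109707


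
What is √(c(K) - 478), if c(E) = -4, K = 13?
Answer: I*√482 ≈ 21.954*I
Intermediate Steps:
√(c(K) - 478) = √(-4 - 478) = √(-482) = I*√482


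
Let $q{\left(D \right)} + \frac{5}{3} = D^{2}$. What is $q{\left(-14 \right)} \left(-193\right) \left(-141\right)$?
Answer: $5288393$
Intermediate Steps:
$q{\left(D \right)} = - \frac{5}{3} + D^{2}$
$q{\left(-14 \right)} \left(-193\right) \left(-141\right) = \left(- \frac{5}{3} + \left(-14\right)^{2}\right) \left(-193\right) \left(-141\right) = \left(- \frac{5}{3} + 196\right) \left(-193\right) \left(-141\right) = \frac{583}{3} \left(-193\right) \left(-141\right) = \left(- \frac{112519}{3}\right) \left(-141\right) = 5288393$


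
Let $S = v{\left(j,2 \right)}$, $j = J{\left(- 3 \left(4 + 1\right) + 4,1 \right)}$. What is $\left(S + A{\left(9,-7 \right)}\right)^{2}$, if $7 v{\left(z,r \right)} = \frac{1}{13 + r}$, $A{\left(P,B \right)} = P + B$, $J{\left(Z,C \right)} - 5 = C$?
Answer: $\frac{44521}{11025} \approx 4.0382$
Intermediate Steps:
$J{\left(Z,C \right)} = 5 + C$
$A{\left(P,B \right)} = B + P$
$j = 6$ ($j = 5 + 1 = 6$)
$v{\left(z,r \right)} = \frac{1}{7 \left(13 + r\right)}$
$S = \frac{1}{105}$ ($S = \frac{1}{7 \left(13 + 2\right)} = \frac{1}{7 \cdot 15} = \frac{1}{7} \cdot \frac{1}{15} = \frac{1}{105} \approx 0.0095238$)
$\left(S + A{\left(9,-7 \right)}\right)^{2} = \left(\frac{1}{105} + \left(-7 + 9\right)\right)^{2} = \left(\frac{1}{105} + 2\right)^{2} = \left(\frac{211}{105}\right)^{2} = \frac{44521}{11025}$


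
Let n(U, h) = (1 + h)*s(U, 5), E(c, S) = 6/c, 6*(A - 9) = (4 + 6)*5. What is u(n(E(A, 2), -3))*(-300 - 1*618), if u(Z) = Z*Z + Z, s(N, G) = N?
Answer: 33048/169 ≈ 195.55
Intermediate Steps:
A = 52/3 (A = 9 + ((4 + 6)*5)/6 = 9 + (10*5)/6 = 9 + (1/6)*50 = 9 + 25/3 = 52/3 ≈ 17.333)
n(U, h) = U*(1 + h) (n(U, h) = (1 + h)*U = U*(1 + h))
u(Z) = Z + Z**2 (u(Z) = Z**2 + Z = Z + Z**2)
u(n(E(A, 2), -3))*(-300 - 1*618) = (((6/(52/3))*(1 - 3))*(1 + (6/(52/3))*(1 - 3)))*(-300 - 1*618) = (((6*(3/52))*(-2))*(1 + (6*(3/52))*(-2)))*(-300 - 618) = (((9/26)*(-2))*(1 + (9/26)*(-2)))*(-918) = -9*(1 - 9/13)/13*(-918) = -9/13*4/13*(-918) = -36/169*(-918) = 33048/169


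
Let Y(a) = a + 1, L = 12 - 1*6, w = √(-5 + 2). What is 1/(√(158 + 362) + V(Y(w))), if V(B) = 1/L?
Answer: -6/18719 + 72*√130/18719 ≈ 0.043535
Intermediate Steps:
w = I*√3 (w = √(-3) = I*√3 ≈ 1.732*I)
L = 6 (L = 12 - 6 = 6)
Y(a) = 1 + a
V(B) = ⅙ (V(B) = 1/6 = ⅙)
1/(√(158 + 362) + V(Y(w))) = 1/(√(158 + 362) + ⅙) = 1/(√520 + ⅙) = 1/(2*√130 + ⅙) = 1/(⅙ + 2*√130)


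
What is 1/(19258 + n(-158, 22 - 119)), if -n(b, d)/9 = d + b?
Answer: 1/21553 ≈ 4.6397e-5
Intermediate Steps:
n(b, d) = -9*b - 9*d (n(b, d) = -9*(d + b) = -9*(b + d) = -9*b - 9*d)
1/(19258 + n(-158, 22 - 119)) = 1/(19258 + (-9*(-158) - 9*(22 - 119))) = 1/(19258 + (1422 - 9*(-97))) = 1/(19258 + (1422 + 873)) = 1/(19258 + 2295) = 1/21553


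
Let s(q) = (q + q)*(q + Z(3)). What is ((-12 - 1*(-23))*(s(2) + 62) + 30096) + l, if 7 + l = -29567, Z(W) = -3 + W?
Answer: 1292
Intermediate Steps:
s(q) = 2*q² (s(q) = (q + q)*(q + (-3 + 3)) = (2*q)*(q + 0) = (2*q)*q = 2*q²)
l = -29574 (l = -7 - 29567 = -29574)
((-12 - 1*(-23))*(s(2) + 62) + 30096) + l = ((-12 - 1*(-23))*(2*2² + 62) + 30096) - 29574 = ((-12 + 23)*(2*4 + 62) + 30096) - 29574 = (11*(8 + 62) + 30096) - 29574 = (11*70 + 30096) - 29574 = (770 + 30096) - 29574 = 30866 - 29574 = 1292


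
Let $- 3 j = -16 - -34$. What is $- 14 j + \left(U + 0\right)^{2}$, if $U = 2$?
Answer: $88$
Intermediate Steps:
$j = -6$ ($j = - \frac{-16 - -34}{3} = - \frac{-16 + 34}{3} = \left(- \frac{1}{3}\right) 18 = -6$)
$- 14 j + \left(U + 0\right)^{2} = \left(-14\right) \left(-6\right) + \left(2 + 0\right)^{2} = 84 + 2^{2} = 84 + 4 = 88$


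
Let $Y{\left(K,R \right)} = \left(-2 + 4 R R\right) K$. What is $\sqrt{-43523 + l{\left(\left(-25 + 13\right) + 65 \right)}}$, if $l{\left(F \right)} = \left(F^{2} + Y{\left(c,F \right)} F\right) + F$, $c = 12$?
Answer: $\sqrt{7104163} \approx 2665.4$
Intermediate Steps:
$Y{\left(K,R \right)} = K \left(-2 + 4 R^{2}\right)$ ($Y{\left(K,R \right)} = \left(-2 + 4 R^{2}\right) K = K \left(-2 + 4 R^{2}\right)$)
$l{\left(F \right)} = F + F^{2} + F \left(-24 + 48 F^{2}\right)$ ($l{\left(F \right)} = \left(F^{2} + 2 \cdot 12 \left(-1 + 2 F^{2}\right) F\right) + F = \left(F^{2} + \left(-24 + 48 F^{2}\right) F\right) + F = \left(F^{2} + F \left(-24 + 48 F^{2}\right)\right) + F = F + F^{2} + F \left(-24 + 48 F^{2}\right)$)
$\sqrt{-43523 + l{\left(\left(-25 + 13\right) + 65 \right)}} = \sqrt{-43523 + \left(\left(-25 + 13\right) + 65\right) \left(-23 + \left(\left(-25 + 13\right) + 65\right) + 48 \left(\left(-25 + 13\right) + 65\right)^{2}\right)} = \sqrt{-43523 + \left(-12 + 65\right) \left(-23 + \left(-12 + 65\right) + 48 \left(-12 + 65\right)^{2}\right)} = \sqrt{-43523 + 53 \left(-23 + 53 + 48 \cdot 53^{2}\right)} = \sqrt{-43523 + 53 \left(-23 + 53 + 48 \cdot 2809\right)} = \sqrt{-43523 + 53 \left(-23 + 53 + 134832\right)} = \sqrt{-43523 + 53 \cdot 134862} = \sqrt{-43523 + 7147686} = \sqrt{7104163}$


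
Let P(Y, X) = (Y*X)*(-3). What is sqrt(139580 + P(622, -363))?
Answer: sqrt(816938) ≈ 903.85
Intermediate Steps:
P(Y, X) = -3*X*Y (P(Y, X) = (X*Y)*(-3) = -3*X*Y)
sqrt(139580 + P(622, -363)) = sqrt(139580 - 3*(-363)*622) = sqrt(139580 + 677358) = sqrt(816938)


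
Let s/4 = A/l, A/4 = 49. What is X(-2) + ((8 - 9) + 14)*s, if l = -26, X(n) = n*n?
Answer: -388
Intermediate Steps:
X(n) = n**2
A = 196 (A = 4*49 = 196)
s = -392/13 (s = 4*(196/(-26)) = 4*(196*(-1/26)) = 4*(-98/13) = -392/13 ≈ -30.154)
X(-2) + ((8 - 9) + 14)*s = (-2)**2 + ((8 - 9) + 14)*(-392/13) = 4 + (-1 + 14)*(-392/13) = 4 + 13*(-392/13) = 4 - 392 = -388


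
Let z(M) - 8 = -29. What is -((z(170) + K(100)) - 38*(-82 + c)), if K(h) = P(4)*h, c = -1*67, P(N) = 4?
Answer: -6041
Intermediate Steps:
c = -67
K(h) = 4*h
z(M) = -21 (z(M) = 8 - 29 = -21)
-((z(170) + K(100)) - 38*(-82 + c)) = -((-21 + 4*100) - 38*(-82 - 67)) = -((-21 + 400) - 38*(-149)) = -(379 + 5662) = -1*6041 = -6041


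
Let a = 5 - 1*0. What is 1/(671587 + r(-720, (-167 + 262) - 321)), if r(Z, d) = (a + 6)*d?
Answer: 1/669101 ≈ 1.4945e-6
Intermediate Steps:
a = 5 (a = 5 + 0 = 5)
r(Z, d) = 11*d (r(Z, d) = (5 + 6)*d = 11*d)
1/(671587 + r(-720, (-167 + 262) - 321)) = 1/(671587 + 11*((-167 + 262) - 321)) = 1/(671587 + 11*(95 - 321)) = 1/(671587 + 11*(-226)) = 1/(671587 - 2486) = 1/669101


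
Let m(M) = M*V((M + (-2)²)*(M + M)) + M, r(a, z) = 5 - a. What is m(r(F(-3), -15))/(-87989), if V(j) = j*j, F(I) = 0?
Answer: -40505/87989 ≈ -0.46034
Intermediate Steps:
V(j) = j²
m(M) = M + 4*M³*(4 + M)² (m(M) = M*((M + (-2)²)*(M + M))² + M = M*((M + 4)*(2*M))² + M = M*((4 + M)*(2*M))² + M = M*(2*M*(4 + M))² + M = M*(4*M²*(4 + M)²) + M = 4*M³*(4 + M)² + M = M + 4*M³*(4 + M)²)
m(r(F(-3), -15))/(-87989) = ((5 - 1*0) + 4*(5 - 1*0)³*(4 + (5 - 1*0))²)/(-87989) = ((5 + 0) + 4*(5 + 0)³*(4 + (5 + 0))²)*(-1/87989) = (5 + 4*5³*(4 + 5)²)*(-1/87989) = (5 + 4*125*9²)*(-1/87989) = (5 + 4*125*81)*(-1/87989) = (5 + 40500)*(-1/87989) = 40505*(-1/87989) = -40505/87989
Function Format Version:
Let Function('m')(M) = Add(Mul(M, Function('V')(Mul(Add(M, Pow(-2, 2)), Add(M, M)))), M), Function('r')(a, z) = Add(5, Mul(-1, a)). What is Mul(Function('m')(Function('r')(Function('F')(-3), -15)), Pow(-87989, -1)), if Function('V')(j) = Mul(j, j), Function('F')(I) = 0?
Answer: Rational(-40505, 87989) ≈ -0.46034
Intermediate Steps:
Function('V')(j) = Pow(j, 2)
Function('m')(M) = Add(M, Mul(4, Pow(M, 3), Pow(Add(4, M), 2))) (Function('m')(M) = Add(Mul(M, Pow(Mul(Add(M, Pow(-2, 2)), Add(M, M)), 2)), M) = Add(Mul(M, Pow(Mul(Add(M, 4), Mul(2, M)), 2)), M) = Add(Mul(M, Pow(Mul(Add(4, M), Mul(2, M)), 2)), M) = Add(Mul(M, Pow(Mul(2, M, Add(4, M)), 2)), M) = Add(Mul(M, Mul(4, Pow(M, 2), Pow(Add(4, M), 2))), M) = Add(Mul(4, Pow(M, 3), Pow(Add(4, M), 2)), M) = Add(M, Mul(4, Pow(M, 3), Pow(Add(4, M), 2))))
Mul(Function('m')(Function('r')(Function('F')(-3), -15)), Pow(-87989, -1)) = Mul(Add(Add(5, Mul(-1, 0)), Mul(4, Pow(Add(5, Mul(-1, 0)), 3), Pow(Add(4, Add(5, Mul(-1, 0))), 2))), Pow(-87989, -1)) = Mul(Add(Add(5, 0), Mul(4, Pow(Add(5, 0), 3), Pow(Add(4, Add(5, 0)), 2))), Rational(-1, 87989)) = Mul(Add(5, Mul(4, Pow(5, 3), Pow(Add(4, 5), 2))), Rational(-1, 87989)) = Mul(Add(5, Mul(4, 125, Pow(9, 2))), Rational(-1, 87989)) = Mul(Add(5, Mul(4, 125, 81)), Rational(-1, 87989)) = Mul(Add(5, 40500), Rational(-1, 87989)) = Mul(40505, Rational(-1, 87989)) = Rational(-40505, 87989)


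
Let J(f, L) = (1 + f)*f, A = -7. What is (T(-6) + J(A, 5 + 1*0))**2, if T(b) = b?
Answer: 1296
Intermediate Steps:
J(f, L) = f*(1 + f)
(T(-6) + J(A, 5 + 1*0))**2 = (-6 - 7*(1 - 7))**2 = (-6 - 7*(-6))**2 = (-6 + 42)**2 = 36**2 = 1296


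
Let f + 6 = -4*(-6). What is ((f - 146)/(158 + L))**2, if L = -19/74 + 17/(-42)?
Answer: 618218496/934096969 ≈ 0.66184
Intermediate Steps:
f = 18 (f = -6 - 4*(-6) = -6 + 24 = 18)
L = -514/777 (L = -19*1/74 + 17*(-1/42) = -19/74 - 17/42 = -514/777 ≈ -0.66152)
((f - 146)/(158 + L))**2 = ((18 - 146)/(158 - 514/777))**2 = (-128/122252/777)**2 = (-128*777/122252)**2 = (-24864/30563)**2 = 618218496/934096969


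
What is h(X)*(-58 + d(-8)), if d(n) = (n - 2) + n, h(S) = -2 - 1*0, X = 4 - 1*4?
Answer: 152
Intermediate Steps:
X = 0 (X = 4 - 4 = 0)
h(S) = -2 (h(S) = -2 + 0 = -2)
d(n) = -2 + 2*n (d(n) = (-2 + n) + n = -2 + 2*n)
h(X)*(-58 + d(-8)) = -2*(-58 + (-2 + 2*(-8))) = -2*(-58 + (-2 - 16)) = -2*(-58 - 18) = -2*(-76) = 152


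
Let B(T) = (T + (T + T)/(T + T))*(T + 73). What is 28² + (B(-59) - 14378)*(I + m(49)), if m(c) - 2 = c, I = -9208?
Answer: 139095614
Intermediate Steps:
m(c) = 2 + c
B(T) = (1 + T)*(73 + T) (B(T) = (T + (2*T)/((2*T)))*(73 + T) = (T + (2*T)*(1/(2*T)))*(73 + T) = (T + 1)*(73 + T) = (1 + T)*(73 + T))
28² + (B(-59) - 14378)*(I + m(49)) = 28² + ((73 + (-59)² + 74*(-59)) - 14378)*(-9208 + (2 + 49)) = 784 + ((73 + 3481 - 4366) - 14378)*(-9208 + 51) = 784 + (-812 - 14378)*(-9157) = 784 - 15190*(-9157) = 784 + 139094830 = 139095614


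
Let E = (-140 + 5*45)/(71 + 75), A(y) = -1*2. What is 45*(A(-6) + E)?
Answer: -9315/146 ≈ -63.801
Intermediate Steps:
A(y) = -2
E = 85/146 (E = (-140 + 225)/146 = 85*(1/146) = 85/146 ≈ 0.58219)
45*(A(-6) + E) = 45*(-2 + 85/146) = 45*(-207/146) = -9315/146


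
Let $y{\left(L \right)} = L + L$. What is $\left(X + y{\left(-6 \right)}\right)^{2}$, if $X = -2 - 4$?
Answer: $324$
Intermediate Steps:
$y{\left(L \right)} = 2 L$
$X = -6$ ($X = -2 - 4 = -6$)
$\left(X + y{\left(-6 \right)}\right)^{2} = \left(-6 + 2 \left(-6\right)\right)^{2} = \left(-6 - 12\right)^{2} = \left(-18\right)^{2} = 324$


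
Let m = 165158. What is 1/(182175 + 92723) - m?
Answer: -45401603883/274898 ≈ -1.6516e+5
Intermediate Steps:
1/(182175 + 92723) - m = 1/(182175 + 92723) - 1*165158 = 1/274898 - 165158 = -45401603883/274898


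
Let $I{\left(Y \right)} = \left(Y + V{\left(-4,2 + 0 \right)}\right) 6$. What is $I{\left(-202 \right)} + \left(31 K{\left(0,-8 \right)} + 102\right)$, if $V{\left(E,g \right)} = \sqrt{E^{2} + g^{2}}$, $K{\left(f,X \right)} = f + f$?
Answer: $-1110 + 12 \sqrt{5} \approx -1083.2$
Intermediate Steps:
$K{\left(f,X \right)} = 2 f$
$I{\left(Y \right)} = 6 Y + 12 \sqrt{5}$ ($I{\left(Y \right)} = \left(Y + \sqrt{\left(-4\right)^{2} + \left(2 + 0\right)^{2}}\right) 6 = \left(Y + \sqrt{16 + 2^{2}}\right) 6 = \left(Y + \sqrt{16 + 4}\right) 6 = \left(Y + \sqrt{20}\right) 6 = \left(Y + 2 \sqrt{5}\right) 6 = 6 Y + 12 \sqrt{5}$)
$I{\left(-202 \right)} + \left(31 K{\left(0,-8 \right)} + 102\right) = \left(6 \left(-202\right) + 12 \sqrt{5}\right) + \left(31 \cdot 2 \cdot 0 + 102\right) = \left(-1212 + 12 \sqrt{5}\right) + \left(31 \cdot 0 + 102\right) = \left(-1212 + 12 \sqrt{5}\right) + \left(0 + 102\right) = \left(-1212 + 12 \sqrt{5}\right) + 102 = -1110 + 12 \sqrt{5}$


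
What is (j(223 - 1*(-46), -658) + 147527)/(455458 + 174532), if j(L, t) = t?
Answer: 146869/629990 ≈ 0.23313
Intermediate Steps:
(j(223 - 1*(-46), -658) + 147527)/(455458 + 174532) = (-658 + 147527)/(455458 + 174532) = 146869/629990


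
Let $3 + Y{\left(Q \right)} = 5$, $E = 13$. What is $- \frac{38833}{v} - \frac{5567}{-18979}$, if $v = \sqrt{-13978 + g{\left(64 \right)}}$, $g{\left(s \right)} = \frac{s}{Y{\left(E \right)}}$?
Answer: $\frac{5567}{18979} + \frac{38833 i \sqrt{13946}}{13946} \approx 0.29332 + 328.83 i$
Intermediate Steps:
$Y{\left(Q \right)} = 2$ ($Y{\left(Q \right)} = -3 + 5 = 2$)
$g{\left(s \right)} = \frac{s}{2}$
$v = i \sqrt{13946}$ ($v = \sqrt{-13978 + \frac{1}{2} \cdot 64} = \sqrt{-13978 + 32} = \sqrt{-13946} = i \sqrt{13946} \approx 118.09 i$)
$- \frac{38833}{v} - \frac{5567}{-18979} = - \frac{38833}{i \sqrt{13946}} - \frac{5567}{-18979} = - 38833 \left(- \frac{i \sqrt{13946}}{13946}\right) - - \frac{5567}{18979} = \frac{38833 i \sqrt{13946}}{13946} + \frac{5567}{18979} = \frac{5567}{18979} + \frac{38833 i \sqrt{13946}}{13946}$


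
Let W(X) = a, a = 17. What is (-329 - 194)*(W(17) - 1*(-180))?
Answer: -103031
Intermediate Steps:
W(X) = 17
(-329 - 194)*(W(17) - 1*(-180)) = (-329 - 194)*(17 - 1*(-180)) = -523*(17 + 180) = -523*197 = -103031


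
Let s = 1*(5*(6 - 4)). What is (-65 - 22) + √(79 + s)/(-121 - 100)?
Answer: -87 - √89/221 ≈ -87.043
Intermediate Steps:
s = 10 (s = 1*(5*2) = 1*10 = 10)
(-65 - 22) + √(79 + s)/(-121 - 100) = (-65 - 22) + √(79 + 10)/(-121 - 100) = -87 + √89/(-221) = -87 + √89*(-1/221) = -87 - √89/221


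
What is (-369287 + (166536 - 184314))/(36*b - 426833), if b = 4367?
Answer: 387065/269621 ≈ 1.4356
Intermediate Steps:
(-369287 + (166536 - 184314))/(36*b - 426833) = (-369287 + (166536 - 184314))/(36*4367 - 426833) = (-369287 - 17778)/(157212 - 426833) = -387065/(-269621) = -387065*(-1/269621) = 387065/269621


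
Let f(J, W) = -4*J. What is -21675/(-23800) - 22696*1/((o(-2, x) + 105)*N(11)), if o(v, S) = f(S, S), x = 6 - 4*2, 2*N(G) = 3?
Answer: -2524663/18984 ≈ -132.99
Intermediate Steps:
N(G) = 3/2 (N(G) = (½)*3 = 3/2)
x = -2 (x = 6 - 8 = -2)
o(v, S) = -4*S
-21675/(-23800) - 22696*1/((o(-2, x) + 105)*N(11)) = -21675/(-23800) - 22696*2/(3*(-4*(-2) + 105)) = -21675*(-1/23800) - 22696*2/(3*(8 + 105)) = 51/56 - 22696/((3/2)*113) = 51/56 - 22696/339/2 = 51/56 - 22696*2/339 = 51/56 - 45392/339 = -2524663/18984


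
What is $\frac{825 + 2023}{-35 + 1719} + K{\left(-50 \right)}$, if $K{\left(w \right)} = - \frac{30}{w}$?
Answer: $\frac{4823}{2105} \approx 2.2912$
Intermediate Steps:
$\frac{825 + 2023}{-35 + 1719} + K{\left(-50 \right)} = \frac{825 + 2023}{-35 + 1719} - \frac{30}{-50} = \frac{2848}{1684} - - \frac{3}{5} = 2848 \cdot \frac{1}{1684} + \frac{3}{5} = \frac{712}{421} + \frac{3}{5} = \frac{4823}{2105}$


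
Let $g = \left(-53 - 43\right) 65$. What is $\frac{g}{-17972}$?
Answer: $\frac{1560}{4493} \approx 0.34721$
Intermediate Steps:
$g = -6240$ ($g = \left(-96\right) 65 = -6240$)
$\frac{g}{-17972} = - \frac{6240}{-17972} = \left(-6240\right) \left(- \frac{1}{17972}\right) = \frac{1560}{4493}$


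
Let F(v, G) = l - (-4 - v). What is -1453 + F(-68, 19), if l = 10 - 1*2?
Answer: -1509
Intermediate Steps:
l = 8 (l = 10 - 2 = 8)
F(v, G) = 12 + v (F(v, G) = 8 - (-4 - v) = 8 + (4 + v) = 12 + v)
-1453 + F(-68, 19) = -1453 + (12 - 68) = -1453 - 56 = -1509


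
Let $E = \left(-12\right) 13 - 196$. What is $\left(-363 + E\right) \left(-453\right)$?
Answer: $323895$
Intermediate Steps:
$E = -352$ ($E = -156 - 196 = -352$)
$\left(-363 + E\right) \left(-453\right) = \left(-363 - 352\right) \left(-453\right) = \left(-715\right) \left(-453\right) = 323895$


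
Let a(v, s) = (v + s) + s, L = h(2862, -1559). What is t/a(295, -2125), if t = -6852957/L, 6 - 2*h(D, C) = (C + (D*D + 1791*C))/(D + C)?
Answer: -8929402971/10657732295 ≈ -0.83783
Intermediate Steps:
h(D, C) = 3 - (D² + 1792*C)/(2*(C + D)) (h(D, C) = 3 - (C + (D*D + 1791*C))/(2*(D + C)) = 3 - (C + (D² + 1791*C))/(2*(C + D)) = 3 - (D² + 1792*C)/(2*(C + D)))
L = -2694749/1303 (L = (-893*(-1559) + 3*2862 - ½*2862²)/(-1559 + 2862) = (1392187 + 8586 - ½*8191044)/1303 = (1392187 + 8586 - 4095522)/1303 = (1/1303)*(-2694749) = -2694749/1303 ≈ -2068.1)
t = 8929402971/2694749 (t = -6852957/(-2694749/1303) = -6852957*(-1303/2694749) = 8929402971/2694749 ≈ 3313.6)
a(v, s) = v + 2*s (a(v, s) = (s + v) + s = v + 2*s)
t/a(295, -2125) = 8929402971/(2694749*(295 + 2*(-2125))) = 8929402971/(2694749*(295 - 4250)) = (8929402971/2694749)/(-3955) = (8929402971/2694749)*(-1/3955) = -8929402971/10657732295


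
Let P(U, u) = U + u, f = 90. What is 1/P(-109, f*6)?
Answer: 1/431 ≈ 0.0023202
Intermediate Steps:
1/P(-109, f*6) = 1/(-109 + 90*6) = 1/(-109 + 540) = 1/431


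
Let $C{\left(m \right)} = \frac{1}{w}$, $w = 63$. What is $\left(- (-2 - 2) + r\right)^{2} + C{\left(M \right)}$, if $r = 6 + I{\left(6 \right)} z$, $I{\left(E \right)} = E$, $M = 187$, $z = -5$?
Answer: $\frac{25201}{63} \approx 400.02$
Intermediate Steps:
$C{\left(m \right)} = \frac{1}{63}$
$r = -24$ ($r = 6 + 6 \left(-5\right) = 6 - 30 = -24$)
$\left(- (-2 - 2) + r\right)^{2} + C{\left(M \right)} = \left(- (-2 - 2) - 24\right)^{2} + \frac{1}{63} = \left(\left(-1\right) \left(-4\right) - 24\right)^{2} + \frac{1}{63} = \left(4 - 24\right)^{2} + \frac{1}{63} = \left(-20\right)^{2} + \frac{1}{63} = 400 + \frac{1}{63} = \frac{25201}{63}$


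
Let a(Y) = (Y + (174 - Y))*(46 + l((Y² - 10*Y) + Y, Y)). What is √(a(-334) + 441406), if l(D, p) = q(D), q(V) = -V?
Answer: I*√19484378 ≈ 4414.1*I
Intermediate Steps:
l(D, p) = -D
a(Y) = 8004 - 174*Y² + 1566*Y (a(Y) = (Y + (174 - Y))*(46 - ((Y² - 10*Y) + Y)) = 174*(46 - (Y² - 9*Y)) = 174*(46 + (-Y² + 9*Y)) = 174*(46 - Y² + 9*Y) = 8004 - 174*Y² + 1566*Y)
√(a(-334) + 441406) = √((8004 - 174*(-334)*(-9 - 334)) + 441406) = √((8004 - 174*(-334)*(-343)) + 441406) = √((8004 - 19933788) + 441406) = √(-19925784 + 441406) = √(-19484378) = I*√19484378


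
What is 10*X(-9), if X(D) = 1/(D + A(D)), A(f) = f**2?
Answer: 5/36 ≈ 0.13889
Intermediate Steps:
X(D) = 1/(D + D**2)
10*X(-9) = 10*(1/((-9)*(1 - 9))) = 10*(-1/9/(-8)) = 10*(-1/9*(-1/8)) = 10*(1/72) = 5/36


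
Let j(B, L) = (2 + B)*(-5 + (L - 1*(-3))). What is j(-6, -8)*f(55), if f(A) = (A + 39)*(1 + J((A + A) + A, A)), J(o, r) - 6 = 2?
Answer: 33840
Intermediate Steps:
J(o, r) = 8 (J(o, r) = 6 + 2 = 8)
f(A) = 351 + 9*A (f(A) = (A + 39)*(1 + 8) = (39 + A)*9 = 351 + 9*A)
j(B, L) = (-2 + L)*(2 + B) (j(B, L) = (2 + B)*(-5 + (L + 3)) = (2 + B)*(-5 + (3 + L)) = (2 + B)*(-2 + L) = (-2 + L)*(2 + B))
j(-6, -8)*f(55) = (-4 - 2*(-6) + 2*(-8) - 6*(-8))*(351 + 9*55) = (-4 + 12 - 16 + 48)*(351 + 495) = 40*846 = 33840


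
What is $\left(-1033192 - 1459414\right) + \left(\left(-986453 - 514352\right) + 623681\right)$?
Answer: $-3369730$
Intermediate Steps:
$\left(-1033192 - 1459414\right) + \left(\left(-986453 - 514352\right) + 623681\right) = -2492606 + \left(-1500805 + 623681\right) = -2492606 - 877124 = -3369730$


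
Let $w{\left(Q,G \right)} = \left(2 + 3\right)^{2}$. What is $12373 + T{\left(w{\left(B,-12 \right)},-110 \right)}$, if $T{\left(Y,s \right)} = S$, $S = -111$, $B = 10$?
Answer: $12262$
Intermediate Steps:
$w{\left(Q,G \right)} = 25$ ($w{\left(Q,G \right)} = 5^{2} = 25$)
$T{\left(Y,s \right)} = -111$
$12373 + T{\left(w{\left(B,-12 \right)},-110 \right)} = 12373 - 111 = 12262$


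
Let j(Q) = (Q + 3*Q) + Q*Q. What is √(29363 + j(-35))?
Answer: 4*√1903 ≈ 174.49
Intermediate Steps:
j(Q) = Q² + 4*Q (j(Q) = 4*Q + Q² = Q² + 4*Q)
√(29363 + j(-35)) = √(29363 - 35*(4 - 35)) = √(29363 - 35*(-31)) = √(29363 + 1085) = √30448 = 4*√1903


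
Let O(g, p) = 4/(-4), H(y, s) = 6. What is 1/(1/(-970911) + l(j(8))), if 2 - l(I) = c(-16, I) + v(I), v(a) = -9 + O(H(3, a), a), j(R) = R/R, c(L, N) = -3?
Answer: 970911/14563664 ≈ 0.066667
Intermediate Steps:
O(g, p) = -1 (O(g, p) = 4*(-¼) = -1)
j(R) = 1
v(a) = -10 (v(a) = -9 - 1 = -10)
l(I) = 15 (l(I) = 2 - (-3 - 10) = 2 - 1*(-13) = 2 + 13 = 15)
1/(1/(-970911) + l(j(8))) = 1/(1/(-970911) + 15) = 1/(-1/970911 + 15) = 1/(14563664/970911) = 970911/14563664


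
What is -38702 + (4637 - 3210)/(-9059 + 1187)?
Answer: -304663571/7872 ≈ -38702.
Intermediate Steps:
-38702 + (4637 - 3210)/(-9059 + 1187) = -38702 + 1427/(-7872) = -38702 + 1427*(-1/7872) = -38702 - 1427/7872 = -304663571/7872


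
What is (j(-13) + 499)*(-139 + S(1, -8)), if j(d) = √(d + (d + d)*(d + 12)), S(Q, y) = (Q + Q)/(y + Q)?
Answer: -486525/7 - 975*√13/7 ≈ -70006.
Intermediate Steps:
S(Q, y) = 2*Q/(Q + y) (S(Q, y) = (2*Q)/(Q + y) = 2*Q/(Q + y))
j(d) = √(d + 2*d*(12 + d)) (j(d) = √(d + (2*d)*(12 + d)) = √(d + 2*d*(12 + d)))
(j(-13) + 499)*(-139 + S(1, -8)) = (√(-13*(25 + 2*(-13))) + 499)*(-139 + 2*1/(1 - 8)) = (√(-13*(25 - 26)) + 499)*(-139 + 2*1/(-7)) = (√(-13*(-1)) + 499)*(-139 + 2*1*(-⅐)) = (√13 + 499)*(-139 - 2/7) = (499 + √13)*(-975/7) = -486525/7 - 975*√13/7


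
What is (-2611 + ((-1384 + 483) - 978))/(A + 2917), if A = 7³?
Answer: -449/326 ≈ -1.3773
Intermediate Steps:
A = 343
(-2611 + ((-1384 + 483) - 978))/(A + 2917) = (-2611 + ((-1384 + 483) - 978))/(343 + 2917) = (-2611 + (-901 - 978))/3260 = (-2611 - 1879)*(1/3260) = -4490*1/3260 = -449/326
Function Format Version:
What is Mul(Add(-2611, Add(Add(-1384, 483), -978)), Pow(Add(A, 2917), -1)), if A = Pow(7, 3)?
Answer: Rational(-449, 326) ≈ -1.3773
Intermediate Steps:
A = 343
Mul(Add(-2611, Add(Add(-1384, 483), -978)), Pow(Add(A, 2917), -1)) = Mul(Add(-2611, Add(Add(-1384, 483), -978)), Pow(Add(343, 2917), -1)) = Mul(Add(-2611, Add(-901, -978)), Pow(3260, -1)) = Mul(Add(-2611, -1879), Rational(1, 3260)) = Mul(-4490, Rational(1, 3260)) = Rational(-449, 326)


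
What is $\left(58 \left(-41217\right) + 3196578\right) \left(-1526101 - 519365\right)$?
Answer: $-1648629232272$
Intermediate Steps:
$\left(58 \left(-41217\right) + 3196578\right) \left(-1526101 - 519365\right) = \left(-2390586 + 3196578\right) \left(-2045466\right) = 805992 \left(-2045466\right) = -1648629232272$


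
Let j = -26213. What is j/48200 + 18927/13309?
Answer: 563412583/641493800 ≈ 0.87828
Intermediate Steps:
j/48200 + 18927/13309 = -26213/48200 + 18927/13309 = 563412583/641493800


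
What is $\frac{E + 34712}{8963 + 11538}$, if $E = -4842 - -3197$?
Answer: $\frac{33067}{20501} \approx 1.6129$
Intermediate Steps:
$E = -1645$ ($E = -4842 + 3197 = -1645$)
$\frac{E + 34712}{8963 + 11538} = \frac{-1645 + 34712}{8963 + 11538} = \frac{33067}{20501}$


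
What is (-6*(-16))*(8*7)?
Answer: 5376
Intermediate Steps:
(-6*(-16))*(8*7) = 96*56 = 5376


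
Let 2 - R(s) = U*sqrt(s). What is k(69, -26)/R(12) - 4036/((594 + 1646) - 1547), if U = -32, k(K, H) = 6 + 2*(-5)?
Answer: -12393170/2128203 - 64*sqrt(3)/3071 ≈ -5.8594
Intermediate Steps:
k(K, H) = -4 (k(K, H) = 6 - 10 = -4)
R(s) = 2 + 32*sqrt(s) (R(s) = 2 - (-32)*sqrt(s) = 2 + 32*sqrt(s))
k(69, -26)/R(12) - 4036/((594 + 1646) - 1547) = -4/(2 + 32*sqrt(12)) - 4036/((594 + 1646) - 1547) = -4/(2 + 32*(2*sqrt(3))) - 4036/(2240 - 1547) = -4/(2 + 64*sqrt(3)) - 4036/693 = -4036/693 - 4/(2 + 64*sqrt(3))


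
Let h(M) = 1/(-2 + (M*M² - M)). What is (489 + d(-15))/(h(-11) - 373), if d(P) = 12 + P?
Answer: -214164/164369 ≈ -1.3029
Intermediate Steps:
h(M) = 1/(-2 + M³ - M) (h(M) = 1/(-2 + (M³ - M)) = 1/(-2 + M³ - M))
(489 + d(-15))/(h(-11) - 373) = (489 + (12 - 15))/(1/(-2 + (-11)³ - 1*(-11)) - 373) = (489 - 3)/(1/(-2 - 1331 + 11) - 373) = 486/(1/(-1322) - 373) = 486/(-1/1322 - 373) = 486/(-493107/1322) = 486*(-1322/493107) = -214164/164369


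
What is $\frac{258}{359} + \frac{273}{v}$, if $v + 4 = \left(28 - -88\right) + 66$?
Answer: $\frac{143931}{63902} \approx 2.2524$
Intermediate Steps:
$v = 178$ ($v = -4 + \left(\left(28 - -88\right) + 66\right) = -4 + \left(\left(28 + 88\right) + 66\right) = -4 + \left(116 + 66\right) = -4 + 182 = 178$)
$\frac{258}{359} + \frac{273}{v} = \frac{258}{359} + \frac{273}{178} = \frac{143931}{63902}$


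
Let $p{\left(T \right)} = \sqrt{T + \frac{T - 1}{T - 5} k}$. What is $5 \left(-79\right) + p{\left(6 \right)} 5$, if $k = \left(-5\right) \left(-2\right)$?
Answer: $-395 + 10 \sqrt{14} \approx -357.58$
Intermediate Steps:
$k = 10$
$p{\left(T \right)} = \sqrt{T + \frac{10 \left(-1 + T\right)}{-5 + T}}$ ($p{\left(T \right)} = \sqrt{T + \frac{T - 1}{T - 5} \cdot 10} = \sqrt{T + \frac{-1 + T}{-5 + T} 10} = \sqrt{T + \frac{10 \left(-1 + T\right)}{-5 + T}}$)
$5 \left(-79\right) + p{\left(6 \right)} 5 = 5 \left(-79\right) + \sqrt{\frac{-10 + 6^{2} + 5 \cdot 6}{-5 + 6}} \cdot 5 = -395 + \sqrt{\frac{-10 + 36 + 30}{1}} \cdot 5 = -395 + \sqrt{1 \cdot 56} \cdot 5 = -395 + \sqrt{56} \cdot 5 = -395 + 2 \sqrt{14} \cdot 5 = -395 + 10 \sqrt{14}$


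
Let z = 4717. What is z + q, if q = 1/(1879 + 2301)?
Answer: 19717061/4180 ≈ 4717.0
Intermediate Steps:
q = 1/4180 ≈ 0.00023923
z + q = 4717 + 1/4180 = 19717061/4180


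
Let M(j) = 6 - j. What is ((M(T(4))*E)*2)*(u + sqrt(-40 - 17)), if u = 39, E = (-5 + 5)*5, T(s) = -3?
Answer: 0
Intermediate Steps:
E = 0 (E = 0*5 = 0)
((M(T(4))*E)*2)*(u + sqrt(-40 - 17)) = (((6 - 1*(-3))*0)*2)*(39 + sqrt(-40 - 17)) = (((6 + 3)*0)*2)*(39 + sqrt(-57)) = ((9*0)*2)*(39 + I*sqrt(57)) = (0*2)*(39 + I*sqrt(57)) = 0*(39 + I*sqrt(57)) = 0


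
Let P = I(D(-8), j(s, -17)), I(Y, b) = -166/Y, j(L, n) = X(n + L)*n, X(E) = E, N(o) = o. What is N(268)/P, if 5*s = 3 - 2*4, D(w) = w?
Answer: 1072/83 ≈ 12.916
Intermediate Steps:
s = -1 (s = (3 - 2*4)/5 = (3 - 8)/5 = (1/5)*(-5) = -1)
j(L, n) = n*(L + n) (j(L, n) = (n + L)*n = (L + n)*n = n*(L + n))
P = 83/4 (P = -166/(-8) = -166*(-1/8) = 83/4 ≈ 20.750)
N(268)/P = 268/(83/4) = 268*(4/83) = 1072/83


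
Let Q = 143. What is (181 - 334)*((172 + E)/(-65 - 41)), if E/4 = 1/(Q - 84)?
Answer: 776628/3127 ≈ 248.36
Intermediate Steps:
E = 4/59 (E = 4/(143 - 84) = 4/59 ≈ 0.067797)
(181 - 334)*((172 + E)/(-65 - 41)) = (181 - 334)*((172 + 4/59)/(-65 - 41)) = -1553256/(59*(-106)) = -1553256*(-1)/(59*106) = -153*(-5076/3127) = 776628/3127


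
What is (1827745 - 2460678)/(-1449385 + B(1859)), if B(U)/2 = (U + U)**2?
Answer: -632933/26197663 ≈ -0.024160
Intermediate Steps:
B(U) = 8*U**2 (B(U) = 2*(U + U)**2 = 2*(2*U)**2 = 2*(4*U**2) = 8*U**2)
(1827745 - 2460678)/(-1449385 + B(1859)) = (1827745 - 2460678)/(-1449385 + 8*1859**2) = -632933/(-1449385 + 8*3455881) = -632933/(-1449385 + 27647048) = -632933/26197663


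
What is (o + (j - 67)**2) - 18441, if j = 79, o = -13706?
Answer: -32003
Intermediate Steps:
(o + (j - 67)**2) - 18441 = (-13706 + (79 - 67)**2) - 18441 = (-13706 + 12**2) - 18441 = (-13706 + 144) - 18441 = -13562 - 18441 = -32003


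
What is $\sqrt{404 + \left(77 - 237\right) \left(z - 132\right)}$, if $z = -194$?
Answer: $2 \sqrt{13141} \approx 229.27$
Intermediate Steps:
$\sqrt{404 + \left(77 - 237\right) \left(z - 132\right)} = \sqrt{404 + \left(77 - 237\right) \left(-194 - 132\right)} = \sqrt{404 - -52160} = \sqrt{404 + 52160} = \sqrt{52564} = 2 \sqrt{13141}$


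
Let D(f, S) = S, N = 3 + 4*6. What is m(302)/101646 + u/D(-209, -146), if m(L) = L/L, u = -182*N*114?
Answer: 28470841381/7420158 ≈ 3837.0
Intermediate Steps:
N = 27 (N = 3 + 24 = 27)
u = -560196 (u = -4914*114 = -182*3078 = -560196)
m(L) = 1
m(302)/101646 + u/D(-209, -146) = 1/101646 - 560196/(-146) = 1*(1/101646) - 560196*(-1/146) = 1/101646 + 280098/73 = 28470841381/7420158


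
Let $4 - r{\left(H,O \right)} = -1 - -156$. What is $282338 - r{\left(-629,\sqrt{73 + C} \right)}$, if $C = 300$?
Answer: $282489$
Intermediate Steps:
$r{\left(H,O \right)} = -151$ ($r{\left(H,O \right)} = 4 - \left(-1 - -156\right) = 4 - \left(-1 + 156\right) = 4 - 155 = -151$)
$282338 - r{\left(-629,\sqrt{73 + C} \right)} = 282338 - -151 = 282338 + 151 = 282489$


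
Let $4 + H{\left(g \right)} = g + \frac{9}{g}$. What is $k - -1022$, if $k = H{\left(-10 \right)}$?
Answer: $\frac{10071}{10} \approx 1007.1$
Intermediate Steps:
$H{\left(g \right)} = -4 + g + \frac{9}{g}$ ($H{\left(g \right)} = -4 + \left(g + \frac{9}{g}\right) = -4 + g + \frac{9}{g}$)
$k = - \frac{149}{10}$ ($k = -4 - 10 + \frac{9}{-10} = -4 - 10 + 9 \left(- \frac{1}{10}\right) = -4 - 10 - \frac{9}{10} = - \frac{149}{10} \approx -14.9$)
$k - -1022 = - \frac{149}{10} - -1022 = - \frac{149}{10} + 1022 = \frac{10071}{10}$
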